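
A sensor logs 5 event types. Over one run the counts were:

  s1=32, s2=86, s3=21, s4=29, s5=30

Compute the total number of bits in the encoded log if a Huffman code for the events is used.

Merge the two smallest weights repeatedly:
s3(21) + s4(29) → 50
s5(30) + s1(32) → 62
50 + 62 → 112
s2(86) + 112 → 198
Each symbol's bit-cost is frequency × depth; summing gives 422 bits (equivalently 50 + 62 + 112 + 198).

422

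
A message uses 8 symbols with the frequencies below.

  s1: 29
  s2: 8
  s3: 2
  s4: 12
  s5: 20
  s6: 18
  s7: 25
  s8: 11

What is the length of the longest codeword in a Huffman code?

Merge the two lowest-weight nodes at each step:
s3(2) + s2(8) → 10
10 + s8(11) → 21
s4(12) + s6(18) → 30
s5(20) + 21 → 41
s7(25) + s1(29) → 54
30 + 41 → 71
54 + 71 → 125
The first pair merged (s3, s2) ends up deepest, at depth 5.

5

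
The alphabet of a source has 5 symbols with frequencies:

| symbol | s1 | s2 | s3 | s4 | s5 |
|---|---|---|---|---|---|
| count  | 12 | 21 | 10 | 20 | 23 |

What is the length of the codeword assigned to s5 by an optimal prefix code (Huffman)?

Huffman merges, smallest pair first:
combine s3(10), s1(12) → 22
combine s4(20), s2(21) → 41
combine 22, s5(23) → 45
combine 41, 45 → 86
The subtree containing s5 is merged 2 times, so code length = 2.

2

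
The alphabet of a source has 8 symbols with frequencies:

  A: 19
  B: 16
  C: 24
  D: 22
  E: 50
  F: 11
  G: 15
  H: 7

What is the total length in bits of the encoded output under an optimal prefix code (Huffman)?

Greedily combine the two least-frequent nodes:
H(7) + F(11) → 18
G(15) + B(16) → 31
18 + A(19) → 37
D(22) + C(24) → 46
31 + 37 → 68
46 + E(50) → 96
68 + 96 → 164
Each symbol's bit-cost is frequency × depth; summing gives 460 bits (equivalently 18 + 31 + 37 + 46 + 68 + 96 + 164).

460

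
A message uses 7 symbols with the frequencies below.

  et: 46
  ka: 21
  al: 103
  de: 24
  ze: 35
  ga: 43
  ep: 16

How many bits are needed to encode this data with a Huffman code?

Build the Huffman tree bottom-up:
merge ep(16) and ka(21): 37
merge de(24) and ze(35): 59
merge 37 and ga(43): 80
merge et(46) and 59: 105
merge 80 and al(103): 183
merge 105 and 183: 288
The encoded length is the sum of every internal node's weight: 37 + 59 + 80 + 105 + 183 + 288 = 752 bits.

752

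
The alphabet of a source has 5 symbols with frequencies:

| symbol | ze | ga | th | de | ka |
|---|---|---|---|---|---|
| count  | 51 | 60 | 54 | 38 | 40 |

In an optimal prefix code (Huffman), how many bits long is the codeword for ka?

3

Repeatedly merge the two smallest:
combine de(38), ka(40) → 78
combine ze(51), th(54) → 105
combine ga(60), 78 → 138
combine 105, 138 → 243
ka sits 3 levels below the root, so its codeword is 3 bits.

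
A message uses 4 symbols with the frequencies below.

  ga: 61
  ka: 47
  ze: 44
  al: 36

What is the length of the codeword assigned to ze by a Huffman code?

2

Build the tree from the bottom:
al(36) + ze(44) → 80
ka(47) + ga(61) → 108
80 + 108 → 188
The subtree containing ze is merged 2 times, so code length = 2.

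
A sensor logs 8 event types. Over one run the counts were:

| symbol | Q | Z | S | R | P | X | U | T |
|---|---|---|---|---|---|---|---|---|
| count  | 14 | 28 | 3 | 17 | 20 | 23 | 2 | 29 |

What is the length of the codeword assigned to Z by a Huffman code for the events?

2

Build the tree from the bottom:
merge U(2) and S(3): 5
merge 5 and Q(14): 19
merge R(17) and 19: 36
merge P(20) and X(23): 43
merge Z(28) and T(29): 57
merge 36 and 43: 79
merge 57 and 79: 136
Z sits 2 levels below the root, so its codeword is 2 bits.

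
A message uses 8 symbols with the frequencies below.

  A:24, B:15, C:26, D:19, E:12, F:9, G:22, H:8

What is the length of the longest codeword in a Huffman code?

Merge the two lowest-weight nodes at each step:
combine H(8), F(9) → 17
combine E(12), B(15) → 27
combine 17, D(19) → 36
combine G(22), A(24) → 46
combine C(26), 27 → 53
combine 36, 46 → 82
combine 53, 82 → 135
The first pair merged (H, F) ends up deepest, at depth 4.

4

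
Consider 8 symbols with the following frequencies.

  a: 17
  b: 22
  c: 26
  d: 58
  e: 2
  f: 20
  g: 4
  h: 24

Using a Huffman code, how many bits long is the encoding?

Build the Huffman tree bottom-up:
e(2) + g(4) → 6
6 + a(17) → 23
f(20) + b(22) → 42
23 + h(24) → 47
c(26) + 42 → 68
47 + d(58) → 105
68 + 105 → 173
Total encoded bits = sum of merged weights = 6 + 23 + 42 + 47 + 68 + 105 + 173 = 464.

464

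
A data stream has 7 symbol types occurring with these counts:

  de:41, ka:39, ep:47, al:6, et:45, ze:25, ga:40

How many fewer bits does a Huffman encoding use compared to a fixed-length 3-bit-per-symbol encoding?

61

Fixed-length: 3 bits × 243 symbols = 729 bits.
Huffman merges:
combine al(6), ze(25) → 31
combine 31, ka(39) → 70
combine ga(40), de(41) → 81
combine et(45), ep(47) → 92
combine 70, 81 → 151
combine 92, 151 → 243
Huffman total = 31 + 70 + 81 + 92 + 151 + 243 = 668 bits.
Saving = 729 − 668 = 61 bits.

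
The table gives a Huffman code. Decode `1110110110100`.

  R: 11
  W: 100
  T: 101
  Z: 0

RTTTZZ

Read left to right; each codeword is recognised as soon as it completes (prefix code):
  11→R | 101→T | 101→T | 101→T | 0→Z | 0→Z
Decoded message: RTTTZZ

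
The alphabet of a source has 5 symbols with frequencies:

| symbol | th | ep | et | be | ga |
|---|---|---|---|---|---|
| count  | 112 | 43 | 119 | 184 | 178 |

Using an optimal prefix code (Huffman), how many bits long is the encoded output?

1427

Build the Huffman tree bottom-up:
merge ep(43) and th(112): 155
merge et(119) and 155: 274
merge ga(178) and be(184): 362
merge 274 and 362: 636
The encoded length is the sum of every internal node's weight: 155 + 274 + 362 + 636 = 1427 bits.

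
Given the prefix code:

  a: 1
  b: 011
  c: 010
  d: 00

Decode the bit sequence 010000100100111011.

Read left to right; each codeword is recognised as soon as it completes (prefix code):
  010→c | 00→d | 010→c | 010→c | 011→b | 1→a | 011→b
Decoded message: cdccbab

cdccbab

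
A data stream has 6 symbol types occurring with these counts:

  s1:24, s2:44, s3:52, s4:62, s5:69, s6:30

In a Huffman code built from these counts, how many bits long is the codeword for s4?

2

Build the tree from the bottom:
s1(24) + s6(30) → 54
s2(44) + s3(52) → 96
54 + s4(62) → 116
s5(69) + 96 → 165
116 + 165 → 281
s4 sits 2 levels below the root, so its codeword is 2 bits.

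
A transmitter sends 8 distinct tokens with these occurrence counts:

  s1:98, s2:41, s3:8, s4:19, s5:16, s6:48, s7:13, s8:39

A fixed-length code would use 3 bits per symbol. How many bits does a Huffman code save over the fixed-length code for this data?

Fixed-length: 3 bits × 282 symbols = 846 bits.
Huffman merges:
combine s3(8), s7(13) → 21
combine s5(16), s4(19) → 35
combine 21, 35 → 56
combine s8(39), s2(41) → 80
combine s6(48), 56 → 104
combine 80, s1(98) → 178
combine 104, 178 → 282
Huffman total = 21 + 35 + 56 + 80 + 104 + 178 + 282 = 756 bits.
Saving = 846 − 756 = 90 bits.

90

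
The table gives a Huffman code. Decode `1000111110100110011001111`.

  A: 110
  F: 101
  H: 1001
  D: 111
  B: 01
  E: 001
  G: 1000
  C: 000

Read left to right; each codeword is recognised as soon as it completes (prefix code):
  1000→G | 111→D | 110→A | 1001→H | 1001→H | 1001→H | 111→D
Decoded message: GDAHHHD

GDAHHHD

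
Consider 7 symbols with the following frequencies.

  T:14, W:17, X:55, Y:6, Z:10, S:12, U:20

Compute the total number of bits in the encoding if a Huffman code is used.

334

Build the Huffman tree bottom-up:
Y(6) + Z(10) → 16
S(12) + T(14) → 26
16 + W(17) → 33
U(20) + 26 → 46
33 + 46 → 79
X(55) + 79 → 134
Total encoded bits = sum of merged weights = 16 + 26 + 33 + 46 + 79 + 134 = 334.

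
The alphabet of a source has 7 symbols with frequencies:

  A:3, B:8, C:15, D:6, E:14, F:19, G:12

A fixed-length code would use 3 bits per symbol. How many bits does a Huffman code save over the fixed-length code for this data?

25

Fixed-length: 3 bits × 77 symbols = 231 bits.
Huffman merges:
merge A(3) and D(6): 9
merge B(8) and 9: 17
merge G(12) and E(14): 26
merge C(15) and 17: 32
merge F(19) and 26: 45
merge 32 and 45: 77
Huffman total = 9 + 17 + 26 + 32 + 45 + 77 = 206 bits.
Saving = 231 − 206 = 25 bits.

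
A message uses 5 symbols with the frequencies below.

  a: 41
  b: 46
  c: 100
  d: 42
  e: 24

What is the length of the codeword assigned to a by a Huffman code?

Huffman merges, smallest pair first:
merge e(24) and a(41): 65
merge d(42) and b(46): 88
merge 65 and 88: 153
merge c(100) and 153: 253
The subtree containing a is merged 3 times, so code length = 3.

3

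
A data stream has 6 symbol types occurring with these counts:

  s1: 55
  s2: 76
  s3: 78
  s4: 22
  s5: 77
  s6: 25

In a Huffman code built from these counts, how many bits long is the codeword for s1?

3

Repeatedly merge the two smallest:
merge s4(22) and s6(25): 47
merge 47 and s1(55): 102
merge s2(76) and s5(77): 153
merge s3(78) and 102: 180
merge 153 and 180: 333
s1's leaf is at depth 3, giving a 3-bit codeword.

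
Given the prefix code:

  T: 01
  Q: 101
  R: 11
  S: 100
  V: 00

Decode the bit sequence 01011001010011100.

Read left to right; each codeword is recognised as soon as it completes (prefix code):
  01→T | 01→T | 100→S | 101→Q | 00→V | 11→R | 100→S
Decoded message: TTSQVRS

TTSQVRS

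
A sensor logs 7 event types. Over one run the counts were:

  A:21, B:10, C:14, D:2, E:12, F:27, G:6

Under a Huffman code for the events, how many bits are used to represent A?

2

Huffman merges, smallest pair first:
combine D(2), G(6) → 8
combine 8, B(10) → 18
combine E(12), C(14) → 26
combine 18, A(21) → 39
combine 26, F(27) → 53
combine 39, 53 → 92
A sits 2 levels below the root, so its codeword is 2 bits.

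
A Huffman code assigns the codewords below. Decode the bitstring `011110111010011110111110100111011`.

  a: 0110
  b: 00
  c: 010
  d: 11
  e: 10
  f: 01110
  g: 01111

gfeggeefd

Read left to right; each codeword is recognised as soon as it completes (prefix code):
  01111→g | 01110→f | 10→e | 01111→g | 01111→g | 10→e | 10→e | 01110→f | 11→d
Decoded message: gfeggeefd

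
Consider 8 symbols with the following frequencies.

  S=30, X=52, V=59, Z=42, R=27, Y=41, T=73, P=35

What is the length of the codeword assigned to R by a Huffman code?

Build the tree from the bottom:
combine R(27), S(30) → 57
combine P(35), Y(41) → 76
combine Z(42), X(52) → 94
combine 57, V(59) → 116
combine T(73), 76 → 149
combine 94, 116 → 210
combine 149, 210 → 359
R's leaf is at depth 4, giving a 4-bit codeword.

4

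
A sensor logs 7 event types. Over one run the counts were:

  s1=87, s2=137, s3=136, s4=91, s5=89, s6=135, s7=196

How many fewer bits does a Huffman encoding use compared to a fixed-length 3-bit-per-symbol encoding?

196

Fixed-length: 3 bits × 871 symbols = 2613 bits.
Huffman merges:
combine s1(87), s5(89) → 176
combine s4(91), s6(135) → 226
combine s3(136), s2(137) → 273
combine 176, s7(196) → 372
combine 226, 273 → 499
combine 372, 499 → 871
Huffman total = 176 + 226 + 273 + 372 + 499 + 871 = 2417 bits.
Saving = 2613 − 2417 = 196 bits.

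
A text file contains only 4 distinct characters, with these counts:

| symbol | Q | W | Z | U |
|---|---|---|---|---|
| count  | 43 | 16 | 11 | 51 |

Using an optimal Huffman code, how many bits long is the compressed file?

Merge the two smallest weights repeatedly:
combine Z(11), W(16) → 27
combine 27, Q(43) → 70
combine U(51), 70 → 121
The encoded length is the sum of every internal node's weight: 27 + 70 + 121 = 218 bits.

218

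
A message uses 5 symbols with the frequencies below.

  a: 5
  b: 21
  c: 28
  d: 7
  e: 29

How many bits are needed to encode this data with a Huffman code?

192

Build the Huffman tree bottom-up:
merge a(5) and d(7): 12
merge 12 and b(21): 33
merge c(28) and e(29): 57
merge 33 and 57: 90
Total encoded bits = sum of merged weights = 12 + 33 + 57 + 90 = 192.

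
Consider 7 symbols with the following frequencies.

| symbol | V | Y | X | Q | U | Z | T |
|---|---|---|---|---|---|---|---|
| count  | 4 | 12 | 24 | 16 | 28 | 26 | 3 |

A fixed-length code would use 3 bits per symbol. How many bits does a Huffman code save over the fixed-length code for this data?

Fixed-length: 3 bits × 113 symbols = 339 bits.
Huffman merges:
combine T(3), V(4) → 7
combine 7, Y(12) → 19
combine Q(16), 19 → 35
combine X(24), Z(26) → 50
combine U(28), 35 → 63
combine 50, 63 → 113
Huffman total = 7 + 19 + 35 + 50 + 63 + 113 = 287 bits.
Saving = 339 − 287 = 52 bits.

52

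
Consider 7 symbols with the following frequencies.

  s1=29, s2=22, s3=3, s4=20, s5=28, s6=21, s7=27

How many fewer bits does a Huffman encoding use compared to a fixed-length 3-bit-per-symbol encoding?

34

Fixed-length: 3 bits × 150 symbols = 450 bits.
Huffman merges:
combine s3(3), s4(20) → 23
combine s6(21), s2(22) → 43
combine 23, s7(27) → 50
combine s5(28), s1(29) → 57
combine 43, 50 → 93
combine 57, 93 → 150
Huffman total = 23 + 43 + 50 + 57 + 93 + 150 = 416 bits.
Saving = 450 − 416 = 34 bits.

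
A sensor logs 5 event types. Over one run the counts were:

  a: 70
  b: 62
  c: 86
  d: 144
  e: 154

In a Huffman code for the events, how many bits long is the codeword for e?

2

Build the tree from the bottom:
combine b(62), a(70) → 132
combine c(86), 132 → 218
combine d(144), e(154) → 298
combine 218, 298 → 516
e sits 2 levels below the root, so its codeword is 2 bits.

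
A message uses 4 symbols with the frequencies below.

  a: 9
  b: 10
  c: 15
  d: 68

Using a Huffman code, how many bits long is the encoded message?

Greedily combine the two least-frequent nodes:
merge a(9) and b(10): 19
merge c(15) and 19: 34
merge 34 and d(68): 102
Total encoded bits = sum of merged weights = 19 + 34 + 102 = 155.

155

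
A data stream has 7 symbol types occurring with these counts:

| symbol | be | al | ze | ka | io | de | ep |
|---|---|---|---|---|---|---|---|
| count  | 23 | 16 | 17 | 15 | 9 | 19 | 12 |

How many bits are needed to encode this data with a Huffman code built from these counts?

310

Merge the two smallest weights repeatedly:
combine io(9), ep(12) → 21
combine ka(15), al(16) → 31
combine ze(17), de(19) → 36
combine 21, be(23) → 44
combine 31, 36 → 67
combine 44, 67 → 111
Total encoded bits = sum of merged weights = 21 + 31 + 36 + 44 + 67 + 111 = 310.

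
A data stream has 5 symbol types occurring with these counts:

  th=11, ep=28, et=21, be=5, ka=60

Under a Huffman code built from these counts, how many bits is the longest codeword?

Merge the two lowest-weight nodes at each step:
be(5) + th(11) → 16
16 + et(21) → 37
ep(28) + 37 → 65
ka(60) + 65 → 125
Maximum depth reached is 4.

4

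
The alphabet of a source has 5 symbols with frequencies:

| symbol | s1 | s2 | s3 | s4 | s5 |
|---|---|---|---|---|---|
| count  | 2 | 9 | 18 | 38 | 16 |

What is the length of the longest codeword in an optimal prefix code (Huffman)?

Merge the two lowest-weight nodes at each step:
combine s1(2), s2(9) → 11
combine 11, s5(16) → 27
combine s3(18), 27 → 45
combine s4(38), 45 → 83
The first pair merged (s1, s2) ends up deepest, at depth 4.

4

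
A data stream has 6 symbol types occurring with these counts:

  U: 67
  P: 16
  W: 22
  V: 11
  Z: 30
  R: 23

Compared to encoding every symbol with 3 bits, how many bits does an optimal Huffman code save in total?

Fixed-length: 3 bits × 169 symbols = 507 bits.
Huffman merges:
combine V(11), P(16) → 27
combine W(22), R(23) → 45
combine 27, Z(30) → 57
combine 45, 57 → 102
combine U(67), 102 → 169
Huffman total = 27 + 45 + 57 + 102 + 169 = 400 bits.
Saving = 507 − 400 = 107 bits.

107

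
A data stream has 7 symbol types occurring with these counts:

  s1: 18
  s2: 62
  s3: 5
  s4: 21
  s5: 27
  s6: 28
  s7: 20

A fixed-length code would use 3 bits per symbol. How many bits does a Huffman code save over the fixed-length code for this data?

Fixed-length: 3 bits × 181 symbols = 543 bits.
Huffman merges:
s3(5) + s1(18) → 23
s7(20) + s4(21) → 41
23 + s5(27) → 50
s6(28) + 41 → 69
50 + s2(62) → 112
69 + 112 → 181
Huffman total = 23 + 41 + 50 + 69 + 112 + 181 = 476 bits.
Saving = 543 − 476 = 67 bits.

67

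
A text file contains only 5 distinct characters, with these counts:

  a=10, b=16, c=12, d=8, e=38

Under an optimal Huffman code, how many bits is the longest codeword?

Merge the two lowest-weight nodes at each step:
merge d(8) and a(10): 18
merge c(12) and b(16): 28
merge 18 and 28: 46
merge e(38) and 46: 84
The rarest symbols sit at the bottom; the longest codeword is 3 bits.

3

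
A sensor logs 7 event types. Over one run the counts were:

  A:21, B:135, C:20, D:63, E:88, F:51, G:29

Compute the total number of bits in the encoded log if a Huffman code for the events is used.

1039

Merge the two smallest weights repeatedly:
C(20) + A(21) → 41
G(29) + 41 → 70
F(51) + D(63) → 114
70 + E(88) → 158
114 + B(135) → 249
158 + 249 → 407
Total encoded bits = sum of merged weights = 41 + 70 + 114 + 158 + 249 + 407 = 1039.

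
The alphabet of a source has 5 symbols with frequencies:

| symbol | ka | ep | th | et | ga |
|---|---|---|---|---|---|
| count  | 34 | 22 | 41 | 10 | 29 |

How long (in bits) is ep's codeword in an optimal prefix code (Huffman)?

Huffman merges, smallest pair first:
et(10) + ep(22) → 32
ga(29) + 32 → 61
ka(34) + th(41) → 75
61 + 75 → 136
The subtree containing ep is merged 3 times, so code length = 3.

3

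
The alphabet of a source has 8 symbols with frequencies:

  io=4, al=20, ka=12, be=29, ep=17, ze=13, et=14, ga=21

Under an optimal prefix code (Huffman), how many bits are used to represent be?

2

Huffman merges, smallest pair first:
io(4) + ka(12) → 16
ze(13) + et(14) → 27
16 + ep(17) → 33
al(20) + ga(21) → 41
27 + be(29) → 56
33 + 41 → 74
56 + 74 → 130
be's leaf is at depth 2, giving a 2-bit codeword.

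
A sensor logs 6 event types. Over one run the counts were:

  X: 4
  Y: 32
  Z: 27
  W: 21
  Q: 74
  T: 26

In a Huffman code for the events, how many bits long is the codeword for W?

4

Repeatedly merge the two smallest:
merge X(4) and W(21): 25
merge 25 and T(26): 51
merge Z(27) and Y(32): 59
merge 51 and 59: 110
merge Q(74) and 110: 184
The subtree containing W is merged 4 times, so code length = 4.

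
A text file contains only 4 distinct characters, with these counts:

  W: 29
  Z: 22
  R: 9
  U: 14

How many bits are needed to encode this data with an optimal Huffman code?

Greedily combine the two least-frequent nodes:
R(9) + U(14) → 23
Z(22) + 23 → 45
W(29) + 45 → 74
The encoded length is the sum of every internal node's weight: 23 + 45 + 74 = 142 bits.

142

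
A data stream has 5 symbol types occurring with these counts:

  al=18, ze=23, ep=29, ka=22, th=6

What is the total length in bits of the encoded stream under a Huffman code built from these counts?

Build the Huffman tree bottom-up:
th(6) + al(18) → 24
ka(22) + ze(23) → 45
24 + ep(29) → 53
45 + 53 → 98
The encoded length is the sum of every internal node's weight: 24 + 45 + 53 + 98 = 220 bits.

220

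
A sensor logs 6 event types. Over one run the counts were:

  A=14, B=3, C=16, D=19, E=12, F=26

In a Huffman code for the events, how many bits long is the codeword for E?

Build the tree from the bottom:
B(3) + E(12) → 15
A(14) + 15 → 29
C(16) + D(19) → 35
F(26) + 29 → 55
35 + 55 → 90
E sits 4 levels below the root, so its codeword is 4 bits.

4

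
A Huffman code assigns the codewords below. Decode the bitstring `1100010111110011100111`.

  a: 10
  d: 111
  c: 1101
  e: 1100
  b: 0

ebadedbbd

Read left to right; each codeword is recognised as soon as it completes (prefix code):
  1100→e | 0→b | 10→a | 111→d | 1100→e | 111→d | 0→b | 0→b | 111→d
Decoded message: ebadedbbd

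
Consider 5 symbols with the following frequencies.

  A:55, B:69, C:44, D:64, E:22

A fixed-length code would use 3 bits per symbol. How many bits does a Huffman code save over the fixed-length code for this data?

188

Fixed-length: 3 bits × 254 symbols = 762 bits.
Huffman merges:
combine E(22), C(44) → 66
combine A(55), D(64) → 119
combine 66, B(69) → 135
combine 119, 135 → 254
Huffman total = 66 + 119 + 135 + 254 = 574 bits.
Saving = 762 − 574 = 188 bits.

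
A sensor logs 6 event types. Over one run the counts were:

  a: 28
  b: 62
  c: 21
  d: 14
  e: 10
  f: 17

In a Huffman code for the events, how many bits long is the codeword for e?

4

Build the tree from the bottom:
e(10) + d(14) → 24
f(17) + c(21) → 38
24 + a(28) → 52
38 + 52 → 90
b(62) + 90 → 152
The subtree containing e is merged 4 times, so code length = 4.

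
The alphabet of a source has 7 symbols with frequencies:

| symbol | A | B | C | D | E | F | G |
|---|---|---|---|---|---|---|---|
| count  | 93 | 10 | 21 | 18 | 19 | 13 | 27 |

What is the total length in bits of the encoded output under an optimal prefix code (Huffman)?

Build the Huffman tree bottom-up:
merge B(10) and F(13): 23
merge D(18) and E(19): 37
merge C(21) and 23: 44
merge G(27) and 37: 64
merge 44 and 64: 108
merge A(93) and 108: 201
The encoded length is the sum of every internal node's weight: 23 + 37 + 44 + 64 + 108 + 201 = 477 bits.

477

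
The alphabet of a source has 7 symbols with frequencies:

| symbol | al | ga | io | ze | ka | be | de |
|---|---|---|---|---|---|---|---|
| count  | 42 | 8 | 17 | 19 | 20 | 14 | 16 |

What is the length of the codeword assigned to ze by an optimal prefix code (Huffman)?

3

Repeatedly merge the two smallest:
combine ga(8), be(14) → 22
combine de(16), io(17) → 33
combine ze(19), ka(20) → 39
combine 22, 33 → 55
combine 39, al(42) → 81
combine 55, 81 → 136
ze's leaf is at depth 3, giving a 3-bit codeword.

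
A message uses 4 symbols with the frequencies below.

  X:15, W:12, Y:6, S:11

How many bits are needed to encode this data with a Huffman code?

Greedily combine the two least-frequent nodes:
Y(6) + S(11) → 17
W(12) + X(15) → 27
17 + 27 → 44
The encoded length is the sum of every internal node's weight: 17 + 27 + 44 = 88 bits.

88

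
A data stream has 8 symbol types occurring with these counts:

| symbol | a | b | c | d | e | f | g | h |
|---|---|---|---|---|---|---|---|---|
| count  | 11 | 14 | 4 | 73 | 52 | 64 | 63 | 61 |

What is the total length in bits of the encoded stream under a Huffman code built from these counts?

933

Build the Huffman tree bottom-up:
c(4) + a(11) → 15
b(14) + 15 → 29
29 + e(52) → 81
h(61) + g(63) → 124
f(64) + d(73) → 137
81 + 124 → 205
137 + 205 → 342
Total encoded bits = sum of merged weights = 15 + 29 + 81 + 124 + 137 + 205 + 342 = 933.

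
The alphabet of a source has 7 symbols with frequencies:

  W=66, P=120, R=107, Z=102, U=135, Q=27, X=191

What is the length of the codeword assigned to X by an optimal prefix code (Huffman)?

Huffman merges, smallest pair first:
merge Q(27) and W(66): 93
merge 93 and Z(102): 195
merge R(107) and P(120): 227
merge U(135) and X(191): 326
merge 195 and 227: 422
merge 326 and 422: 748
X sits 2 levels below the root, so its codeword is 2 bits.

2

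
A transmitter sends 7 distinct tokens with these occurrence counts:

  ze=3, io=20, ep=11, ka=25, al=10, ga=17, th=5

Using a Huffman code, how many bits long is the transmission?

236

Merge the two smallest weights repeatedly:
merge ze(3) and th(5): 8
merge 8 and al(10): 18
merge ep(11) and ga(17): 28
merge 18 and io(20): 38
merge ka(25) and 28: 53
merge 38 and 53: 91
Each symbol's bit-cost is frequency × depth; summing gives 236 bits (equivalently 8 + 18 + 28 + 38 + 53 + 91).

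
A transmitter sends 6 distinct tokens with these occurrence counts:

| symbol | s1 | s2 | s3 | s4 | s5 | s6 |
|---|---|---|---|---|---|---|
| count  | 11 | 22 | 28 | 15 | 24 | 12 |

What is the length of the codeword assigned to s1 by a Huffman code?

3

Repeatedly merge the two smallest:
s1(11) + s6(12) → 23
s4(15) + s2(22) → 37
23 + s5(24) → 47
s3(28) + 37 → 65
47 + 65 → 112
The subtree containing s1 is merged 3 times, so code length = 3.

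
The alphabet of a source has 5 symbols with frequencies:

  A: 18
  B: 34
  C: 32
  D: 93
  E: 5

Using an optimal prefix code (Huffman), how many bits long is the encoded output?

349

Build the Huffman tree bottom-up:
E(5) + A(18) → 23
23 + C(32) → 55
B(34) + 55 → 89
89 + D(93) → 182
Each symbol's bit-cost is frequency × depth; summing gives 349 bits (equivalently 23 + 55 + 89 + 182).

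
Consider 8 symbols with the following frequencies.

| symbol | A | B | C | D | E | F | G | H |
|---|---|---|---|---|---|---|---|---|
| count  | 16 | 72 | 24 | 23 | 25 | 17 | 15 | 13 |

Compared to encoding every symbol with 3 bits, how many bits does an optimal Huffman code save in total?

44

Fixed-length: 3 bits × 205 symbols = 615 bits.
Huffman merges:
merge H(13) and G(15): 28
merge A(16) and F(17): 33
merge D(23) and C(24): 47
merge E(25) and 28: 53
merge 33 and 47: 80
merge 53 and B(72): 125
merge 80 and 125: 205
Huffman total = 28 + 33 + 47 + 53 + 80 + 125 + 205 = 571 bits.
Saving = 615 − 571 = 44 bits.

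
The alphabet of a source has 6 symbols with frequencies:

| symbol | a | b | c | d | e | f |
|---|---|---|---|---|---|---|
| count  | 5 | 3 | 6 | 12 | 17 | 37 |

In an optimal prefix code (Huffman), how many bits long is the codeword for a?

Build the tree from the bottom:
b(3) + a(5) → 8
c(6) + 8 → 14
d(12) + 14 → 26
e(17) + 26 → 43
f(37) + 43 → 80
The subtree containing a is merged 5 times, so code length = 5.

5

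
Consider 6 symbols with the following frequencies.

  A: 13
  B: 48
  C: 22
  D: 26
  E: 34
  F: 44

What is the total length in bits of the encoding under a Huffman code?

469

Greedily combine the two least-frequent nodes:
combine A(13), C(22) → 35
combine D(26), E(34) → 60
combine 35, F(44) → 79
combine B(48), 60 → 108
combine 79, 108 → 187
Total encoded bits = sum of merged weights = 35 + 60 + 79 + 108 + 187 = 469.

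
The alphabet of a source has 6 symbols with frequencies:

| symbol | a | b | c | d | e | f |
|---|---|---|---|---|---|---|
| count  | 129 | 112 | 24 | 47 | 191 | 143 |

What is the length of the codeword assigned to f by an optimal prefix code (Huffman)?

Build the tree from the bottom:
c(24) + d(47) → 71
71 + b(112) → 183
a(129) + f(143) → 272
183 + e(191) → 374
272 + 374 → 646
The subtree containing f is merged 2 times, so code length = 2.

2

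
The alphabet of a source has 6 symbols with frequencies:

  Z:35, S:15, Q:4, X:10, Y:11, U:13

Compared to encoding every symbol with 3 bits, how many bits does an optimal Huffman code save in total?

Fixed-length: 3 bits × 88 symbols = 264 bits.
Huffman merges:
Q(4) + X(10) → 14
Y(11) + U(13) → 24
14 + S(15) → 29
24 + 29 → 53
Z(35) + 53 → 88
Huffman total = 14 + 24 + 29 + 53 + 88 = 208 bits.
Saving = 264 − 208 = 56 bits.

56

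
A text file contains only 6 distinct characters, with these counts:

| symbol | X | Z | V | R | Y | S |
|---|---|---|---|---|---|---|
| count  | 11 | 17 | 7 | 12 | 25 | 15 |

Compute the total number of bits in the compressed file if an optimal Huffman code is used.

219

Build the Huffman tree bottom-up:
V(7) + X(11) → 18
R(12) + S(15) → 27
Z(17) + 18 → 35
Y(25) + 27 → 52
35 + 52 → 87
Total encoded bits = sum of merged weights = 18 + 27 + 35 + 52 + 87 = 219.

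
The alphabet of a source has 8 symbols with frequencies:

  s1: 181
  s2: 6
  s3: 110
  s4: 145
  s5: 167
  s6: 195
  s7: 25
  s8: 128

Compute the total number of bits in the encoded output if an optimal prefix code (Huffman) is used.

Build the Huffman tree bottom-up:
merge s2(6) and s7(25): 31
merge 31 and s3(110): 141
merge s8(128) and 141: 269
merge s4(145) and s5(167): 312
merge s1(181) and s6(195): 376
merge 269 and 312: 581
merge 376 and 581: 957
Total encoded bits = sum of merged weights = 31 + 141 + 269 + 312 + 376 + 581 + 957 = 2667.

2667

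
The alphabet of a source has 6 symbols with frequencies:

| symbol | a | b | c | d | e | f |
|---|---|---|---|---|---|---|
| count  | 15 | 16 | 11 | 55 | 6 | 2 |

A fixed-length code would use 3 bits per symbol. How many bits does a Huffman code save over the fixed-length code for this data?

Fixed-length: 3 bits × 105 symbols = 315 bits.
Huffman merges:
merge f(2) and e(6): 8
merge 8 and c(11): 19
merge a(15) and b(16): 31
merge 19 and 31: 50
merge 50 and d(55): 105
Huffman total = 8 + 19 + 31 + 50 + 105 = 213 bits.
Saving = 315 − 213 = 102 bits.

102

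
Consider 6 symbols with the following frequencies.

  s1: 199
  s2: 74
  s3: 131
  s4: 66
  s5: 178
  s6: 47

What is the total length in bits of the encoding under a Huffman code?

Build the Huffman tree bottom-up:
merge s6(47) and s4(66): 113
merge s2(74) and 113: 187
merge s3(131) and s5(178): 309
merge 187 and s1(199): 386
merge 309 and 386: 695
Each symbol's bit-cost is frequency × depth; summing gives 1690 bits (equivalently 113 + 187 + 309 + 386 + 695).

1690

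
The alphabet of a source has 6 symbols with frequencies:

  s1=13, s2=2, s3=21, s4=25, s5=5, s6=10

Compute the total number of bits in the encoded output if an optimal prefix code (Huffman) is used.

Build the Huffman tree bottom-up:
combine s2(2), s5(5) → 7
combine 7, s6(10) → 17
combine s1(13), 17 → 30
combine s3(21), s4(25) → 46
combine 30, 46 → 76
Total encoded bits = sum of merged weights = 7 + 17 + 30 + 46 + 76 = 176.

176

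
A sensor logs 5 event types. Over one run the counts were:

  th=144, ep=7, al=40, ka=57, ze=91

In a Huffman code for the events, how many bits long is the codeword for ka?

3

Build the tree from the bottom:
merge ep(7) and al(40): 47
merge 47 and ka(57): 104
merge ze(91) and 104: 195
merge th(144) and 195: 339
ka's leaf is at depth 3, giving a 3-bit codeword.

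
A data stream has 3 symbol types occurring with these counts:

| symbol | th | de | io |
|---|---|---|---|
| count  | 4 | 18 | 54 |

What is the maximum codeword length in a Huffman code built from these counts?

2

Merge the two lowest-weight nodes at each step:
combine th(4), de(18) → 22
combine 22, io(54) → 76
The rarest symbols sit at the bottom; the longest codeword is 2 bits.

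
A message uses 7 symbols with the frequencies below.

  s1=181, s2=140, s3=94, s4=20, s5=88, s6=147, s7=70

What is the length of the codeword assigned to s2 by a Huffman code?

Build the tree from the bottom:
s4(20) + s7(70) → 90
s5(88) + 90 → 178
s3(94) + s2(140) → 234
s6(147) + 178 → 325
s1(181) + 234 → 415
325 + 415 → 740
s2 sits 3 levels below the root, so its codeword is 3 bits.

3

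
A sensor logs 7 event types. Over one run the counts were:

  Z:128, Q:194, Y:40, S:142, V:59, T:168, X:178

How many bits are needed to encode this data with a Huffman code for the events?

Greedily combine the two least-frequent nodes:
merge Y(40) and V(59): 99
merge 99 and Z(128): 227
merge S(142) and T(168): 310
merge X(178) and Q(194): 372
merge 227 and 310: 537
merge 372 and 537: 909
The encoded length is the sum of every internal node's weight: 99 + 227 + 310 + 372 + 537 + 909 = 2454 bits.

2454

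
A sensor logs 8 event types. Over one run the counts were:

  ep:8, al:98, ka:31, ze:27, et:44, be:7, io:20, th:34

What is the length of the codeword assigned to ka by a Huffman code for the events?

3

Build the tree from the bottom:
combine be(7), ep(8) → 15
combine 15, io(20) → 35
combine ze(27), ka(31) → 58
combine th(34), 35 → 69
combine et(44), 58 → 102
combine 69, al(98) → 167
combine 102, 167 → 269
ka's leaf is at depth 3, giving a 3-bit codeword.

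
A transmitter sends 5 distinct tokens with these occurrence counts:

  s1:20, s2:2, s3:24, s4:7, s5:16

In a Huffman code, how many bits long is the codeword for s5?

Huffman merges, smallest pair first:
combine s2(2), s4(7) → 9
combine 9, s5(16) → 25
combine s1(20), s3(24) → 44
combine 25, 44 → 69
The subtree containing s5 is merged 2 times, so code length = 2.

2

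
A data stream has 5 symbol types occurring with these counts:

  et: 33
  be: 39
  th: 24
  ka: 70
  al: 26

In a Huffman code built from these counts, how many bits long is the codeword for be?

2

Build the tree from the bottom:
merge th(24) and al(26): 50
merge et(33) and be(39): 72
merge 50 and ka(70): 120
merge 72 and 120: 192
be sits 2 levels below the root, so its codeword is 2 bits.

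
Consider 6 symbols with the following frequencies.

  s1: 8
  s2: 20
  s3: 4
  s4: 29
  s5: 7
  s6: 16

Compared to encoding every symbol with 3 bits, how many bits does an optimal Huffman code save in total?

Fixed-length: 3 bits × 84 symbols = 252 bits.
Huffman merges:
merge s3(4) and s5(7): 11
merge s1(8) and 11: 19
merge s6(16) and 19: 35
merge s2(20) and s4(29): 49
merge 35 and 49: 84
Huffman total = 11 + 19 + 35 + 49 + 84 = 198 bits.
Saving = 252 − 198 = 54 bits.

54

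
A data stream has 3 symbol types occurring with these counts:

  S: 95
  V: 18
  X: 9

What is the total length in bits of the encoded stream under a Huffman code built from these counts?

149

Build the Huffman tree bottom-up:
merge X(9) and V(18): 27
merge 27 and S(95): 122
Each symbol's bit-cost is frequency × depth; summing gives 149 bits (equivalently 27 + 122).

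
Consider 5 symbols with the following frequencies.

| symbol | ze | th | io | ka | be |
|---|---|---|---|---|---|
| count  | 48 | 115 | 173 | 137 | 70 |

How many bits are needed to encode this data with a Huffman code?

1204

Build the Huffman tree bottom-up:
merge ze(48) and be(70): 118
merge th(115) and 118: 233
merge ka(137) and io(173): 310
merge 233 and 310: 543
The encoded length is the sum of every internal node's weight: 118 + 233 + 310 + 543 = 1204 bits.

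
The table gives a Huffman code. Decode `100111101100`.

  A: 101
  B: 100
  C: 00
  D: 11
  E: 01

Read left to right; each codeword is recognised as soon as it completes (prefix code):
  100→B | 11→D | 11→D | 01→E | 100→B
Decoded message: BDDEB

BDDEB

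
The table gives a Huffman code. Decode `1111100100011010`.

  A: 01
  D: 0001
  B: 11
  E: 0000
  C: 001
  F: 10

BBFADFF

Read left to right; each codeword is recognised as soon as it completes (prefix code):
  11→B | 11→B | 10→F | 01→A | 0001→D | 10→F | 10→F
Decoded message: BBFADFF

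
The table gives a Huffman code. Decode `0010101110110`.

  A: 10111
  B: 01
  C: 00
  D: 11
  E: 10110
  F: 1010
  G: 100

Read left to right; each codeword is recognised as soon as it completes (prefix code):
  00→C | 1010→F | 11→D | 10110→E
Decoded message: CFDE

CFDE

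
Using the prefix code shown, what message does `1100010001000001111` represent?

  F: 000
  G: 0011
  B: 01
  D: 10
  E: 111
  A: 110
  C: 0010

ACCFBE

Read left to right; each codeword is recognised as soon as it completes (prefix code):
  110→A | 0010→C | 0010→C | 000→F | 01→B | 111→E
Decoded message: ACCFBE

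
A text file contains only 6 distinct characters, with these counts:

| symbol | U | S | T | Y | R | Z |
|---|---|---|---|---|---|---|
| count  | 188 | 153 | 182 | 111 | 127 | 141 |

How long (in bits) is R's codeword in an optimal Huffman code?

3

Repeatedly merge the two smallest:
merge Y(111) and R(127): 238
merge Z(141) and S(153): 294
merge T(182) and U(188): 370
merge 238 and 294: 532
merge 370 and 532: 902
R's leaf is at depth 3, giving a 3-bit codeword.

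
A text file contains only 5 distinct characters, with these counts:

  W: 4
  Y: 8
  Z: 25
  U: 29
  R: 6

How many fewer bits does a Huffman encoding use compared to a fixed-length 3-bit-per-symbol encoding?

73

Fixed-length: 3 bits × 72 symbols = 216 bits.
Huffman merges:
W(4) + R(6) → 10
Y(8) + 10 → 18
18 + Z(25) → 43
U(29) + 43 → 72
Huffman total = 10 + 18 + 43 + 72 = 143 bits.
Saving = 216 − 143 = 73 bits.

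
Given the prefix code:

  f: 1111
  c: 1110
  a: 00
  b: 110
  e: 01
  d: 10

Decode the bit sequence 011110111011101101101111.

ecccbbf

Read left to right; each codeword is recognised as soon as it completes (prefix code):
  01→e | 1110→c | 1110→c | 1110→c | 110→b | 110→b | 1111→f
Decoded message: ecccbbf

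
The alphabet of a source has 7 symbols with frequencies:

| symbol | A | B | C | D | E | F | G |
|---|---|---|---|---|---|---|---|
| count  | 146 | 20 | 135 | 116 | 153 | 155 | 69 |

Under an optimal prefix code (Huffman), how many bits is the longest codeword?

Merge the two lowest-weight nodes at each step:
merge B(20) and G(69): 89
merge 89 and D(116): 205
merge C(135) and A(146): 281
merge E(153) and F(155): 308
merge 205 and 281: 486
merge 308 and 486: 794
The rarest symbols sit at the bottom; the longest codeword is 4 bits.

4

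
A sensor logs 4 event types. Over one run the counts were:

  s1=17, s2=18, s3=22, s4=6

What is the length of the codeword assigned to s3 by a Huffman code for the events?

2

Huffman merges, smallest pair first:
s4(6) + s1(17) → 23
s2(18) + s3(22) → 40
23 + 40 → 63
The subtree containing s3 is merged 2 times, so code length = 2.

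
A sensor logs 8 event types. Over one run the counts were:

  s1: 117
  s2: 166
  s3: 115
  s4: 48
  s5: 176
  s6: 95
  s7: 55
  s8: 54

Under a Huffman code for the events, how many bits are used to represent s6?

Build the tree from the bottom:
combine s4(48), s8(54) → 102
combine s7(55), s6(95) → 150
combine 102, s3(115) → 217
combine s1(117), 150 → 267
combine s2(166), s5(176) → 342
combine 217, 267 → 484
combine 342, 484 → 826
s6 sits 4 levels below the root, so its codeword is 4 bits.

4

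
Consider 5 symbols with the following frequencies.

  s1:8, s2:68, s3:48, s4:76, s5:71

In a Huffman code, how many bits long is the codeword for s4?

2

Huffman merges, smallest pair first:
merge s1(8) and s3(48): 56
merge 56 and s2(68): 124
merge s5(71) and s4(76): 147
merge 124 and 147: 271
s4's leaf is at depth 2, giving a 2-bit codeword.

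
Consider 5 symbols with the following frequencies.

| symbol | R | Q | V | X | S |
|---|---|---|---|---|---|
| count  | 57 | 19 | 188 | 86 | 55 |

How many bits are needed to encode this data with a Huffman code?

827

Merge the two smallest weights repeatedly:
combine Q(19), S(55) → 74
combine R(57), 74 → 131
combine X(86), 131 → 217
combine V(188), 217 → 405
Total encoded bits = sum of merged weights = 74 + 131 + 217 + 405 = 827.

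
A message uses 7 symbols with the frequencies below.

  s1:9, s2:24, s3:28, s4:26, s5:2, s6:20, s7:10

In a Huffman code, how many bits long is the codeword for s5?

Huffman merges, smallest pair first:
s5(2) + s1(9) → 11
s7(10) + 11 → 21
s6(20) + 21 → 41
s2(24) + s4(26) → 50
s3(28) + 41 → 69
50 + 69 → 119
The subtree containing s5 is merged 5 times, so code length = 5.

5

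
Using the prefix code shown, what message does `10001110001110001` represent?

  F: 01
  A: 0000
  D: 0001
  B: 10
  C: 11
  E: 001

Read left to right; each codeword is recognised as soon as it completes (prefix code):
  10→B | 001→E | 11→C | 0001→D | 11→C | 0001→D
Decoded message: BECDCD

BECDCD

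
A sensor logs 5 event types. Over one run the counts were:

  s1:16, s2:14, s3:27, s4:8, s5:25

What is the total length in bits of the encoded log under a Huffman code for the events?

202

Build the Huffman tree bottom-up:
s4(8) + s2(14) → 22
s1(16) + 22 → 38
s5(25) + s3(27) → 52
38 + 52 → 90
Each symbol's bit-cost is frequency × depth; summing gives 202 bits (equivalently 22 + 38 + 52 + 90).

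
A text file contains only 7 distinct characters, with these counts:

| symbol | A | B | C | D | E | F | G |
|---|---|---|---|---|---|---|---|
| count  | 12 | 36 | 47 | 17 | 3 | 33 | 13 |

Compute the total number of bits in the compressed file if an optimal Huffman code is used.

410

Greedily combine the two least-frequent nodes:
merge E(3) and A(12): 15
merge G(13) and 15: 28
merge D(17) and 28: 45
merge F(33) and B(36): 69
merge 45 and C(47): 92
merge 69 and 92: 161
Total encoded bits = sum of merged weights = 15 + 28 + 45 + 69 + 92 + 161 = 410.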